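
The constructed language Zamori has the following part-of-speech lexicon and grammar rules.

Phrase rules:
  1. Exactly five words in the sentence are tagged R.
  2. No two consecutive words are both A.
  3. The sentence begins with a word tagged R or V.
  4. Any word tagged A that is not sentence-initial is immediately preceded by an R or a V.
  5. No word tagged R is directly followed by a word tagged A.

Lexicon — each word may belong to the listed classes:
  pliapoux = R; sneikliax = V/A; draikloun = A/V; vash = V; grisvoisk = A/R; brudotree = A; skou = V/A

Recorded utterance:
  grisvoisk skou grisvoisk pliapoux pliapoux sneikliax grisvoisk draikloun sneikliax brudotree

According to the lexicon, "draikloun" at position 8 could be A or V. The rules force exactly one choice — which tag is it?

V

Candidates per position — 1:grisvoisk {A,R}; 2:skou {V,A}; 3:grisvoisk {A,R}; 4:pliapoux {R}; 5:pliapoux {R}; 6:sneikliax {V,A}; 7:grisvoisk {A,R}; 8:draikloun {A,V}; 9:sneikliax {V,A}; 10:brudotree {A}.
If word 1 were A, no tagging could satisfy rule 1; so word 1 is R.
If word 2 were A, no tagging could satisfy rule 5; so word 2 is V.
If word 3 were A, no tagging could satisfy rule 1; so word 3 is R.
If word 6 were A, no tagging could satisfy rule 5; so word 6 is V.
If word 7 were A, no tagging could satisfy rule 1; so word 7 is R.
If word 8 were A, no tagging could satisfy rule 5; so word 8 is V.
If word 9 were A, no tagging could satisfy rule 2; so word 9 is V.
So the tagging must be: R V R R R V R V V A.
Check: rule 1 holds; rule 2 holds; rule 3 holds; rule 4 holds; rule 5 holds.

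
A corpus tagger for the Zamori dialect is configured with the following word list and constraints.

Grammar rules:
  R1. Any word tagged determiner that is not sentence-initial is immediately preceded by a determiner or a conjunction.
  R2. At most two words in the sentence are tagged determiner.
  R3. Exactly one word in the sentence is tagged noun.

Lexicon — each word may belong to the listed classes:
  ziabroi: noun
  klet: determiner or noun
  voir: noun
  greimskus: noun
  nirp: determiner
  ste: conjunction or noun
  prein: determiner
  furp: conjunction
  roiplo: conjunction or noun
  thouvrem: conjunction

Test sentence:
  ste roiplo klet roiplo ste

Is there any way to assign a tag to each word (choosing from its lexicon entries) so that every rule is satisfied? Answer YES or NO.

Candidates per position — 1:ste {conjunction,noun}; 2:roiplo {conjunction,noun}; 3:klet {determiner,noun}; 4:roiplo {conjunction,noun}; 5:ste {conjunction,noun}.
One satisfying assignment: conjunction conjunction determiner conjunction noun.
Verifying each rule — rule 1 ✓; rule 2 ✓; rule 3 ✓.

YES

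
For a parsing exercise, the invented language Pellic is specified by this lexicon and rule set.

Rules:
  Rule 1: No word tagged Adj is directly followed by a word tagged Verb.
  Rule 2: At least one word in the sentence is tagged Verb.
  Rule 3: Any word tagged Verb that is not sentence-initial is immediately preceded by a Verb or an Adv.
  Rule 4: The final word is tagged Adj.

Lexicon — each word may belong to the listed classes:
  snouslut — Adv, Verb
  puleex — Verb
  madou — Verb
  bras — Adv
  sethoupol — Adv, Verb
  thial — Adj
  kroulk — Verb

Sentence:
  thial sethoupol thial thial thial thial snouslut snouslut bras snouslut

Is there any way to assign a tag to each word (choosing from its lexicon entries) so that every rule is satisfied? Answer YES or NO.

Candidates per position — 1:thial {Adj}; 2:sethoupol {Adv,Verb}; 3:thial {Adj}; 4:thial {Adj}; 5:thial {Adj}; 6:thial {Adj}; 7:snouslut {Adv,Verb}; 8:snouslut {Adv,Verb}; 9:bras {Adv}; 10:snouslut {Adv,Verb}.
Rule 4 cannot be satisfied by any choice of tags from the lexicon.
So there is no consistent tagging.

NO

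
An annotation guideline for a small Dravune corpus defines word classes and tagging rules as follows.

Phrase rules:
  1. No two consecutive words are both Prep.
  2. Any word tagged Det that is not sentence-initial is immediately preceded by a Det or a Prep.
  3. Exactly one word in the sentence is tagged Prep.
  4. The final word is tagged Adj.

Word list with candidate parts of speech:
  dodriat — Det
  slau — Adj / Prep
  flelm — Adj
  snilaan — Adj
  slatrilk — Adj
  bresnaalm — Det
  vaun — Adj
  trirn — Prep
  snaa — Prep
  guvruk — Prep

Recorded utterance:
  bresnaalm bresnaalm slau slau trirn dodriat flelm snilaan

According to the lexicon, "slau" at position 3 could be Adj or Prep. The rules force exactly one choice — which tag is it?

Candidates per position — 1:bresnaalm {Det}; 2:bresnaalm {Det}; 3:slau {Adj,Prep}; 4:slau {Adj,Prep}; 5:trirn {Prep}; 6:dodriat {Det}; 7:flelm {Adj}; 8:snilaan {Adj}.
Position 3: tagging it Prep would leave rule 3 unsatisfiable, so it must be Adj.
Position 4: tagging it Prep would leave rule 1 unsatisfiable, so it must be Adj.
The only consistent sequence is: Det Det Adj Adj Prep Det Adj Adj.
Rule-by-rule: rule 1 ok; rule 2 ok; rule 3 ok; rule 4 ok.

Adj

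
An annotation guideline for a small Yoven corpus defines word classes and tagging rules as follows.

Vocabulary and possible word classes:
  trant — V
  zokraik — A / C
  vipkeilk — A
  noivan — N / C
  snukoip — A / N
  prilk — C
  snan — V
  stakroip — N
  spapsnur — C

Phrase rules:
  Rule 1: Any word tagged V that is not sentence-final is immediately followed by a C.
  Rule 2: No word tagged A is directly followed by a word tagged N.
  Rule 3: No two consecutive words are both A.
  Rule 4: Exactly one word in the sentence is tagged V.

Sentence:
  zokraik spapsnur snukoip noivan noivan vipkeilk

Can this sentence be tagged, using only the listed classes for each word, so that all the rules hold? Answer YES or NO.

NO

Candidates per position — 1:zokraik {A,C}; 2:spapsnur {C}; 3:snukoip {A,N}; 4:noivan {N,C}; 5:noivan {N,C}; 6:vipkeilk {A}.
Rule 4 cannot be satisfied by any choice of tags from the lexicon.
So there is no consistent tagging.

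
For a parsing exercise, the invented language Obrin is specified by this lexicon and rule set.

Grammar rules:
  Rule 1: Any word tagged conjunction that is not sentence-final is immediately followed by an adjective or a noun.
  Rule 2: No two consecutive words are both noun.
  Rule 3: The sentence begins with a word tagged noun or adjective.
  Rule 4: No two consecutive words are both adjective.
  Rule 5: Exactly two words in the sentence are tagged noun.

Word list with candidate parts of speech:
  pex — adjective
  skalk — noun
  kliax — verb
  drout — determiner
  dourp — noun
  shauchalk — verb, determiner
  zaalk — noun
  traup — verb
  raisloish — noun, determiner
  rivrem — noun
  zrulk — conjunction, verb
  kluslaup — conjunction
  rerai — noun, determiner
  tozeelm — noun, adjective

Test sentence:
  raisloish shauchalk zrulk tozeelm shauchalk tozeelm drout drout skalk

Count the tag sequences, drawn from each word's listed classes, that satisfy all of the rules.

Candidates per position — 1:raisloish {noun,determiner}; 2:shauchalk {verb,determiner}; 3:zrulk {conjunction,verb}; 4:tozeelm {noun,adjective}; 5:shauchalk {verb,determiner}; 6:tozeelm {noun,adjective}; 7:drout {determiner}; 8:drout {determiner}; 9:skalk {noun}.
There are 64 candidate sequences in total.
Checking each against the rules leaves 8 sequences.
Count = 8.

8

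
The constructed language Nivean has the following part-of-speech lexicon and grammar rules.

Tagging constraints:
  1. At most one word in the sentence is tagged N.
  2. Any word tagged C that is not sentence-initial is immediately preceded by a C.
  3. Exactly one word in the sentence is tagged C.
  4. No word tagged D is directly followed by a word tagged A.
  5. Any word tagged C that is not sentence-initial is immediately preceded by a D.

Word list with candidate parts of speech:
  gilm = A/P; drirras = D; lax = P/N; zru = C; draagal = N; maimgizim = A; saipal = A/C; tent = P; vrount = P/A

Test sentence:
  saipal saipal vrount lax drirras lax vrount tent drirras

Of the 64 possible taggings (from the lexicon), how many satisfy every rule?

12

Candidates per position — 1:saipal {A,C}; 2:saipal {A,C}; 3:vrount {P,A}; 4:lax {P,N}; 5:drirras {D}; 6:lax {P,N}; 7:vrount {P,A}; 8:tent {P}; 9:drirras {D}.
There are 64 candidate sequences in total.
Checking each against the rules leaves 12 sequences.
Count = 12.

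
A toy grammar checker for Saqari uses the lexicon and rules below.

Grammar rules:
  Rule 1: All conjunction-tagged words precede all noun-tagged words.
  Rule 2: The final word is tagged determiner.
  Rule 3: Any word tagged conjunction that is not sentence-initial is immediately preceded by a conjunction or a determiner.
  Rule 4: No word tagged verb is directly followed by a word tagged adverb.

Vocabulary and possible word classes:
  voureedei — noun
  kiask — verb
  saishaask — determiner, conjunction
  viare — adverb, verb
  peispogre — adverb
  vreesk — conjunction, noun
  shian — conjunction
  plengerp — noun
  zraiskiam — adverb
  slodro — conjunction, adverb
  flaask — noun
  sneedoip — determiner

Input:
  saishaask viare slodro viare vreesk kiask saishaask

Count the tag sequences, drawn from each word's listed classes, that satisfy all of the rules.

4

Candidates per position — 1:saishaask {determiner,conjunction}; 2:viare {adverb,verb}; 3:slodro {conjunction,adverb}; 4:viare {adverb,verb}; 5:vreesk {conjunction,noun}; 6:kiask {verb}; 7:saishaask {determiner,conjunction}.
There are 64 candidate sequences in total.
The sequences that satisfy every rule: determiner adverb adverb adverb noun verb determiner; determiner adverb adverb verb noun verb determiner; conjunction adverb adverb adverb noun verb determiner; conjunction adverb adverb verb noun verb determiner.
Count = 4.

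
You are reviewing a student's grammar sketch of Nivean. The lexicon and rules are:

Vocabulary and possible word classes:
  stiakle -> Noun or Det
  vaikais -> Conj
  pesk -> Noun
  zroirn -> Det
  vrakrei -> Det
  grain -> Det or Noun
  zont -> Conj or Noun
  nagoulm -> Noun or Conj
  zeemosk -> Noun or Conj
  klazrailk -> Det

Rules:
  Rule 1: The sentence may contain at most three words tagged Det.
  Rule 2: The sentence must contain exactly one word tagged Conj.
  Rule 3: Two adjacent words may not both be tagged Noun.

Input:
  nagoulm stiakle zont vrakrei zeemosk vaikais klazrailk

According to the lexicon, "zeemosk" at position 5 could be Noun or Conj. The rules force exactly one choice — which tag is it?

Candidates per position — 1:nagoulm {Noun,Conj}; 2:stiakle {Noun,Det}; 3:zont {Conj,Noun}; 4:vrakrei {Det}; 5:zeemosk {Noun,Conj}; 6:vaikais {Conj}; 7:klazrailk {Det}.
Position 1: tagging it Conj would leave rule 2 unsatisfiable, so it must be Noun.
Position 2: tagging it Noun would leave rule 3 unsatisfiable, so it must be Det.
Position 3: tagging it Conj would leave rule 2 unsatisfiable, so it must be Noun.
Position 5: tagging it Conj would leave rule 2 unsatisfiable, so it must be Noun.
So the tagging must be: Noun Det Noun Det Noun Conj Det.
Verifying each rule — rule 1 ✓; rule 2 ✓; rule 3 ✓.

Noun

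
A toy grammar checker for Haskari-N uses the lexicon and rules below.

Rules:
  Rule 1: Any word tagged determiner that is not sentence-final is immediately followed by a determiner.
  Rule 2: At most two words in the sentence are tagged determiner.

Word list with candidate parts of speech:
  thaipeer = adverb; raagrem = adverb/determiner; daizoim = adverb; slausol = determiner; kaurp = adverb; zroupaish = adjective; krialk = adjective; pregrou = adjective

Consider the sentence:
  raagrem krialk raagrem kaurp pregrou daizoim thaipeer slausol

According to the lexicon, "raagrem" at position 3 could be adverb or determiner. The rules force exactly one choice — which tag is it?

adverb

Candidates per position — 1:raagrem {adverb,determiner}; 2:krialk {adjective}; 3:raagrem {adverb,determiner}; 4:kaurp {adverb}; 5:pregrou {adjective}; 6:daizoim {adverb}; 7:thaipeer {adverb}; 8:slausol {determiner}.
Word 1 cannot be determiner — rule 1 would then fail for every completion. It is adverb.
Word 3 cannot be determiner — rule 1 would then fail for every completion. It is adverb.
The only consistent sequence is: adverb adjective adverb adverb adjective adverb adverb determiner.
Verifying each rule — rule 1 satisfied; rule 2 satisfied.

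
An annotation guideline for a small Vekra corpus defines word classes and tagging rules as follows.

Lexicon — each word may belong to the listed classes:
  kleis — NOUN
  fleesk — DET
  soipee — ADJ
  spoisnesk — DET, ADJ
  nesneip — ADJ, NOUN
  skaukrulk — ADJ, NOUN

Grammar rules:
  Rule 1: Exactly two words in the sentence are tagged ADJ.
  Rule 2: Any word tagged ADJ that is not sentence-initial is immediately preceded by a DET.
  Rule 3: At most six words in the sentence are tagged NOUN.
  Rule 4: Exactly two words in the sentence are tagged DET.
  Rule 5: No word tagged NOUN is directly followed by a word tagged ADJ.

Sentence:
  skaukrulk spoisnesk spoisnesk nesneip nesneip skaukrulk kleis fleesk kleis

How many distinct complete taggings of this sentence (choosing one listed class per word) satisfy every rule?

1

Candidates per position — 1:skaukrulk {ADJ,NOUN}; 2:spoisnesk {DET,ADJ}; 3:spoisnesk {DET,ADJ}; 4:nesneip {ADJ,NOUN}; 5:nesneip {ADJ,NOUN}; 6:skaukrulk {ADJ,NOUN}; 7:kleis {NOUN}; 8:fleesk {DET}; 9:kleis {NOUN}.
There are 64 candidate sequences in total.
The sequences that satisfy every rule: ADJ DET ADJ NOUN NOUN NOUN NOUN DET NOUN.
Count = 1.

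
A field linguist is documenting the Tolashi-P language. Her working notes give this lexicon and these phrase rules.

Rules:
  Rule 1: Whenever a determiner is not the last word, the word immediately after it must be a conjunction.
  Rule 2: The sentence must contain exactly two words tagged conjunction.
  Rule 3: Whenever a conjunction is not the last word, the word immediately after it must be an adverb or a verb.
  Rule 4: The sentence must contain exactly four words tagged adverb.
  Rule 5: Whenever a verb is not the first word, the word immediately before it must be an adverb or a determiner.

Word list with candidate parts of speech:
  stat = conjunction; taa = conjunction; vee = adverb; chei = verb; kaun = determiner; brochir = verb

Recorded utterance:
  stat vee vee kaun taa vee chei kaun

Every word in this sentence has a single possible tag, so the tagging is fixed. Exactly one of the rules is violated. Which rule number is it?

4

Fixed tagging: conjunction adverb adverb determiner conjunction adverb verb determiner.
Checking each rule: R1 holds, R2 holds, R3 holds, R4 violated, R5 holds.
Only rule 4 fails.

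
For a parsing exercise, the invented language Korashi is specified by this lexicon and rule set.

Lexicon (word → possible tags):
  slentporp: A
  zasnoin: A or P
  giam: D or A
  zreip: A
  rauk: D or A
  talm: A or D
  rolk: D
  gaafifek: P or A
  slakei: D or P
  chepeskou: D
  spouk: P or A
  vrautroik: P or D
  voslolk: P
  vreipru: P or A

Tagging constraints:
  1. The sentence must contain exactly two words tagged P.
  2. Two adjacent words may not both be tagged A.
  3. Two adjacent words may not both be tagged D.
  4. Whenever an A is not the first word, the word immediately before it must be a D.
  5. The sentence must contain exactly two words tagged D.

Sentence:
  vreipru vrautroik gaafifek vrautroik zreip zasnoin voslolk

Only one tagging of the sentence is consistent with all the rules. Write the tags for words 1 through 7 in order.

A D A D A P P

Candidates per position — 1:vreipru {P,A}; 2:vrautroik {P,D}; 3:gaafifek {P,A}; 4:vrautroik {P,D}; 5:zreip {A}; 6:zasnoin {A,P}; 7:voslolk {P}.
If word 2 were P, no tagging could satisfy rule 5; so word 2 is D.
If word 4 were P, no tagging could satisfy rule 4; so word 4 is D.
If word 6 were A, no tagging could satisfy rule 2; so word 6 is P.
If word 1 were P, no tagging could satisfy rule 1; so word 1 is A.
If word 3 were P, no tagging could satisfy rule 1; so word 3 is A.
So the tagging must be: A D A D A P P.
Verifying each rule — rule 1 holds; rule 2 holds; rule 3 holds; rule 4 holds; rule 5 holds.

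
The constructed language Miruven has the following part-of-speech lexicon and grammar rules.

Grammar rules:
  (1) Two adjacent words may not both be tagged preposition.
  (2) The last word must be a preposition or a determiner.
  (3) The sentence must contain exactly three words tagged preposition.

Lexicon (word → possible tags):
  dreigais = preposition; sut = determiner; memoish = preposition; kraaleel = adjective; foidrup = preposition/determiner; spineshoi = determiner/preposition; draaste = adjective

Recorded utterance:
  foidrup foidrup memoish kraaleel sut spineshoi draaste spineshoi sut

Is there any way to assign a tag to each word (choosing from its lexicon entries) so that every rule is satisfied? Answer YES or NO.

YES

Candidates per position — 1:foidrup {preposition,determiner}; 2:foidrup {preposition,determiner}; 3:memoish {preposition}; 4:kraaleel {adjective}; 5:sut {determiner}; 6:spineshoi {determiner,preposition}; 7:draaste {adjective}; 8:spineshoi {determiner,preposition}; 9:sut {determiner}.
One satisfying assignment: determiner determiner preposition adjective determiner preposition adjective preposition determiner.
Rule-by-rule: rule 1 ok; rule 2 ok; rule 3 ok.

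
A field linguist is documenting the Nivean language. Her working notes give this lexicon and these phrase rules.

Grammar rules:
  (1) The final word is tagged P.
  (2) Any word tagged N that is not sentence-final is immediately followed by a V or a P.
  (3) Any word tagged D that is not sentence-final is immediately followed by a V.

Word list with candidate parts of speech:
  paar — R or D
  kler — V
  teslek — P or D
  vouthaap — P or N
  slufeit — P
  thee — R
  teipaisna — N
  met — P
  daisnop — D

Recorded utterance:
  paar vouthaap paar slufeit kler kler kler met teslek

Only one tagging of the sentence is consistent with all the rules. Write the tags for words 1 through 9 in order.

R P R P V V V P P

Candidates per position — 1:paar {R,D}; 2:vouthaap {P,N}; 3:paar {R,D}; 4:slufeit {P}; 5:kler {V}; 6:kler {V}; 7:kler {V}; 8:met {P}; 9:teslek {P,D}.
Position 1: tagging it D would leave rule 3 unsatisfiable, so it must be R.
Position 2: tagging it N would leave rule 2 unsatisfiable, so it must be P.
Position 3: tagging it D would leave rule 3 unsatisfiable, so it must be R.
Position 9: tagging it D would leave rule 1 unsatisfiable, so it must be P.
The only consistent sequence is: R P R P V V V P P.
Check: rule 1 holds; rule 2 holds; rule 3 holds.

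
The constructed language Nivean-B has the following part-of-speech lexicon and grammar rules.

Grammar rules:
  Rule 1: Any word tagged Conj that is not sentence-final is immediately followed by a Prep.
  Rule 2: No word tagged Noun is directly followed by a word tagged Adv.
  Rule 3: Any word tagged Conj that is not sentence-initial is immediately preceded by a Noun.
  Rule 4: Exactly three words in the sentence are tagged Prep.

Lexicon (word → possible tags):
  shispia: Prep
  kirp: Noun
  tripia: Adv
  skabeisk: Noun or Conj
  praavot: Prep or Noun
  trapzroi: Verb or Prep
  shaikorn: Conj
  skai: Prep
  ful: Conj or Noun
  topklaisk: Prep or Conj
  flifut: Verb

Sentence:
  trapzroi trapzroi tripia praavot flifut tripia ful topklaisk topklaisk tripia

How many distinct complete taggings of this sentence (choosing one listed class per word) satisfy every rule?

Candidates per position — 1:trapzroi {Verb,Prep}; 2:trapzroi {Verb,Prep}; 3:tripia {Adv}; 4:praavot {Prep,Noun}; 5:flifut {Verb}; 6:tripia {Adv}; 7:ful {Conj,Noun}; 8:topklaisk {Prep,Conj}; 9:topklaisk {Prep,Conj}; 10:tripia {Adv}.
There are 64 candidate sequences in total.
Checking each against the rules leaves 6 sequences.
Count = 6.

6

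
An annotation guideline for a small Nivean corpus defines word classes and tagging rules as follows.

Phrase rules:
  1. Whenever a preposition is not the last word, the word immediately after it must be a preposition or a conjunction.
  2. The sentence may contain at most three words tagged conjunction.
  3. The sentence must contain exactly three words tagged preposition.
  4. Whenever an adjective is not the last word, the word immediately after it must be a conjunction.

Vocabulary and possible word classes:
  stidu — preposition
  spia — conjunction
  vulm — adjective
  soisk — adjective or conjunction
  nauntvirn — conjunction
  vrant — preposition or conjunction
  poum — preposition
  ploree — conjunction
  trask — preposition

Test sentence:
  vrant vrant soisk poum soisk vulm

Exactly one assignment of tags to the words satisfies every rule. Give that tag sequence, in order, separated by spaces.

preposition preposition conjunction preposition conjunction adjective

Candidates per position — 1:vrant {preposition,conjunction}; 2:vrant {preposition,conjunction}; 3:soisk {adjective,conjunction}; 4:poum {preposition}; 5:soisk {adjective,conjunction}; 6:vulm {adjective}.
Word 1 cannot be conjunction — rule 3 would then fail for every completion. It is preposition.
Word 2 cannot be conjunction — rule 3 would then fail for every completion. It is preposition.
Word 3 cannot be adjective — rule 1 would then fail for every completion. It is conjunction.
Word 5 cannot be adjective — rule 1 would then fail for every completion. It is conjunction.
So the tagging must be: preposition preposition conjunction preposition conjunction adjective.
Rule-by-rule: rule 1 satisfied; rule 2 satisfied; rule 3 satisfied; rule 4 satisfied.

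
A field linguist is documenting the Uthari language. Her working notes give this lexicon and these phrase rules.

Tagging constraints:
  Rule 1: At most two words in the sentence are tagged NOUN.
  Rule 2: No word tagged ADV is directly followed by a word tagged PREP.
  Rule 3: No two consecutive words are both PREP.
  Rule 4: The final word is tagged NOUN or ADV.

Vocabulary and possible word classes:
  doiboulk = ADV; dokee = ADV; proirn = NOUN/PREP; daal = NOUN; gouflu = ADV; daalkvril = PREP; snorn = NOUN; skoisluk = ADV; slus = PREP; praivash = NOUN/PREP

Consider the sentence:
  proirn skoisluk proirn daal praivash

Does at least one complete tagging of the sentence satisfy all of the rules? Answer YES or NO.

NO

Candidates per position — 1:proirn {NOUN,PREP}; 2:skoisluk {ADV}; 3:proirn {NOUN,PREP}; 4:daal {NOUN}; 5:praivash {NOUN,PREP}.
Every candidate sequence violates at least one rule; no consistent tagging exists.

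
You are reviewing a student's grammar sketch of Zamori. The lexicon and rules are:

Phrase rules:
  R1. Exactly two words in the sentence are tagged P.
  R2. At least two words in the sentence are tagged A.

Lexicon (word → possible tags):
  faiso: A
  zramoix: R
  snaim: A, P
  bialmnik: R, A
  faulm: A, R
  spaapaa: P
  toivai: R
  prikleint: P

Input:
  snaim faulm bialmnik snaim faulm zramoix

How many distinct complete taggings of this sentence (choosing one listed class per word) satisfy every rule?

4

Candidates per position — 1:snaim {A,P}; 2:faulm {A,R}; 3:bialmnik {R,A}; 4:snaim {A,P}; 5:faulm {A,R}; 6:zramoix {R}.
There are 32 candidate sequences in total.
The sequences that satisfy every rule: P A R P A R; P A A P A R; P A A P R R; P R A P A R.
Count = 4.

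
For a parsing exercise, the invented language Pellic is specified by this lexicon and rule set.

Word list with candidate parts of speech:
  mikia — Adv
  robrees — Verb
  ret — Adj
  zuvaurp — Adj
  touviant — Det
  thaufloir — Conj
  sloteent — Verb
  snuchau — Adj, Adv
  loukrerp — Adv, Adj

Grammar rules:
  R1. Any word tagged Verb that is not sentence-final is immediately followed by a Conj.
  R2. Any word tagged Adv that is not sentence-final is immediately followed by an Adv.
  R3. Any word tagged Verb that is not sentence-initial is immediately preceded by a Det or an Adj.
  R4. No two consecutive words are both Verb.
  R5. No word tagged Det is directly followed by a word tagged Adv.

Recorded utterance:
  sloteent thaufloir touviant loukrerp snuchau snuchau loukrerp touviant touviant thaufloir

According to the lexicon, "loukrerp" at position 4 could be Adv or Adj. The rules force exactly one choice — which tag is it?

Candidates per position — 1:sloteent {Verb}; 2:thaufloir {Conj}; 3:touviant {Det}; 4:loukrerp {Adv,Adj}; 5:snuchau {Adj,Adv}; 6:snuchau {Adj,Adv}; 7:loukrerp {Adv,Adj}; 8:touviant {Det}; 9:touviant {Det}; 10:thaufloir {Conj}.
Position 4: Adv is ruled out by rule 2; that leaves Adj.
Position 5: Adv is ruled out by rule 2; that leaves Adj.
Position 6: Adv is ruled out by rule 2; that leaves Adj.
Position 7: Adv is ruled out by rule 2; that leaves Adj.
So the tagging must be: Verb Conj Det Adj Adj Adj Adj Det Det Conj.
Verifying each rule — rule 1 ✓; rule 2 ✓; rule 3 ✓; rule 4 ✓; rule 5 ✓.

Adj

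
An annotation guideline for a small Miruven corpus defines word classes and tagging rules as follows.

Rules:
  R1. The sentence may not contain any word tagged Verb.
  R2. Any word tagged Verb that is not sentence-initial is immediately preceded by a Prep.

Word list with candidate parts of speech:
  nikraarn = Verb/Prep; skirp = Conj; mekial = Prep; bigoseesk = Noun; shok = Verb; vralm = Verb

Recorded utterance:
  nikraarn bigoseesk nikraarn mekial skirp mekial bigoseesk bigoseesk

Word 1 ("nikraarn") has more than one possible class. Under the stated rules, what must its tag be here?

Prep

Candidates per position — 1:nikraarn {Verb,Prep}; 2:bigoseesk {Noun}; 3:nikraarn {Verb,Prep}; 4:mekial {Prep}; 5:skirp {Conj}; 6:mekial {Prep}; 7:bigoseesk {Noun}; 8:bigoseesk {Noun}.
At position 1, choosing Verb makes rule 1 impossible to satisfy; hence Prep.
At position 3, choosing Verb makes rule 1 impossible to satisfy; hence Prep.
The unique satisfying tagging is: Prep Noun Prep Prep Conj Prep Noun Noun.
Checking: rule 1 satisfied; rule 2 satisfied.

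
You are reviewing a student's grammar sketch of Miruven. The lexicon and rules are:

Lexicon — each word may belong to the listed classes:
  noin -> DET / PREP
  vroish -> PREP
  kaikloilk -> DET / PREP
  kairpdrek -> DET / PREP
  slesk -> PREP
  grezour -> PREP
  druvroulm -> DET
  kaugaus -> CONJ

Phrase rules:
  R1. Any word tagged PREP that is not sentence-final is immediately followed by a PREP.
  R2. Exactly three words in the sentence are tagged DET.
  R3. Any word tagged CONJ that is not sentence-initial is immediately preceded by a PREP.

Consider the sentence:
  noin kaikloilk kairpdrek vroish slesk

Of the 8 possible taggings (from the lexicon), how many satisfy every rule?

Candidates per position — 1:noin {DET,PREP}; 2:kaikloilk {DET,PREP}; 3:kairpdrek {DET,PREP}; 4:vroish {PREP}; 5:slesk {PREP}.
There are 8 candidate sequences in total.
The sequences that satisfy every rule: DET DET DET PREP PREP.
Count = 1.

1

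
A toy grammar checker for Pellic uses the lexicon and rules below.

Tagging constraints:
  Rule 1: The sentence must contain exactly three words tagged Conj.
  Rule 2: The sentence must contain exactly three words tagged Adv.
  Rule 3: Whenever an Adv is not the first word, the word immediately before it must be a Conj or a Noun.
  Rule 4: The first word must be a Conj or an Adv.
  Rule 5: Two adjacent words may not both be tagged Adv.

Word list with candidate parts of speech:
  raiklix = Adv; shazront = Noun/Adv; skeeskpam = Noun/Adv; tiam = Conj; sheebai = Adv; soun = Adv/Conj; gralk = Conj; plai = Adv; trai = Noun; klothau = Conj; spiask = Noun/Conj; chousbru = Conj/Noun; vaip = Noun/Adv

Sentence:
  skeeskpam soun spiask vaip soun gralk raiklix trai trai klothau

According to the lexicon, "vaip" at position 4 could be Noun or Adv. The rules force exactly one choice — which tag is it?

Noun

Candidates per position — 1:skeeskpam {Noun,Adv}; 2:soun {Adv,Conj}; 3:spiask {Noun,Conj}; 4:vaip {Noun,Adv}; 5:soun {Adv,Conj}; 6:gralk {Conj}; 7:raiklix {Adv}; 8:trai {Noun}; 9:trai {Noun}; 10:klothau {Conj}.
At position 1, choosing Noun makes rule 4 impossible to satisfy; hence Adv.
At position 2, choosing Adv makes rule 3 impossible to satisfy; hence Conj.
At position 3, choosing Conj makes rule 1 impossible to satisfy; hence Noun.
At position 5, choosing Conj makes rule 1 impossible to satisfy; hence Adv.
At position 4, choosing Adv makes rule 2 impossible to satisfy; hence Noun.
The unique satisfying tagging is: Adv Conj Noun Noun Adv Conj Adv Noun Noun Conj.
Checking: rule 1 holds; rule 2 holds; rule 3 holds; rule 4 holds; rule 5 holds.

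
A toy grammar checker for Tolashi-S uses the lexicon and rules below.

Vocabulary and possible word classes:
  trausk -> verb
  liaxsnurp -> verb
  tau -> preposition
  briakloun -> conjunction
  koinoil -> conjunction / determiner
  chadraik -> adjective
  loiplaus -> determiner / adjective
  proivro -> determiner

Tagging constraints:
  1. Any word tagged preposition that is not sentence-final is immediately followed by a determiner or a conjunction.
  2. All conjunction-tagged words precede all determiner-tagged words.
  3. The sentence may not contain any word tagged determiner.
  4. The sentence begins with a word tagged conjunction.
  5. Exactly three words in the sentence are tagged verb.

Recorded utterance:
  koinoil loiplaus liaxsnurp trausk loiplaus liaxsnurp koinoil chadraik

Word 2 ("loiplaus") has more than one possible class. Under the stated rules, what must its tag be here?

Candidates per position — 1:koinoil {conjunction,determiner}; 2:loiplaus {determiner,adjective}; 3:liaxsnurp {verb}; 4:trausk {verb}; 5:loiplaus {determiner,adjective}; 6:liaxsnurp {verb}; 7:koinoil {conjunction,determiner}; 8:chadraik {adjective}.
Word 1 cannot be determiner — rule 3 would then fail for every completion. It is conjunction.
Word 2 cannot be determiner — rule 3 would then fail for every completion. It is adjective.
Word 5 cannot be determiner — rule 3 would then fail for every completion. It is adjective.
Word 7 cannot be determiner — rule 3 would then fail for every completion. It is conjunction.
So the tagging must be: conjunction adjective verb verb adjective verb conjunction adjective.
Verifying each rule — rule 1 holds; rule 2 holds; rule 3 holds; rule 4 holds; rule 5 holds.

adjective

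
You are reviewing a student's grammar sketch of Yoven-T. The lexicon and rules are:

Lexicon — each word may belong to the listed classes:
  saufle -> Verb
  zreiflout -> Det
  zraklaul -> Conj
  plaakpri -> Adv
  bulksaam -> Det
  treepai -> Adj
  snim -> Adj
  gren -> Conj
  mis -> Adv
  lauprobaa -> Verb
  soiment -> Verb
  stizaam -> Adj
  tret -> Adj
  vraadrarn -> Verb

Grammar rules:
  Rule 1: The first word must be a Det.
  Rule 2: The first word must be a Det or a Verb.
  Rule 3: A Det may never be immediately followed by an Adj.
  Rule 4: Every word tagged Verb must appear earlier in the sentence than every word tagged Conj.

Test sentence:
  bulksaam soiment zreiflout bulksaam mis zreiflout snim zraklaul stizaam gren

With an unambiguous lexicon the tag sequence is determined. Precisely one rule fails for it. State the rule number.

3

Fixed tagging: Det Verb Det Det Adv Det Adj Conj Adj Conj.
Checking each rule: R1 ok, R2 ok, R3 fails, R4 ok.
Only rule 3 fails.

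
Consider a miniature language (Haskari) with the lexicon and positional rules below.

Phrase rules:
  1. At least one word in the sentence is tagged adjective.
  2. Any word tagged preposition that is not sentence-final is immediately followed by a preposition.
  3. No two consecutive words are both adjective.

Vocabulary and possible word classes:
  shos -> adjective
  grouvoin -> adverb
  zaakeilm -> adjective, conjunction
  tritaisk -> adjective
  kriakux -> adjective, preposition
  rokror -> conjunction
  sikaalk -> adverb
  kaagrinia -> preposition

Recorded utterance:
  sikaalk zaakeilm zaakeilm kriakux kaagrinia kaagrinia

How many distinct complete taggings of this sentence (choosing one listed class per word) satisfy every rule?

4

Candidates per position — 1:sikaalk {adverb}; 2:zaakeilm {adjective,conjunction}; 3:zaakeilm {adjective,conjunction}; 4:kriakux {adjective,preposition}; 5:kaagrinia {preposition}; 6:kaagrinia {preposition}.
There are 8 candidate sequences in total.
The sequences that satisfy every rule: adverb adjective conjunction adjective preposition preposition; adverb adjective conjunction preposition preposition preposition; adverb conjunction adjective preposition preposition preposition; adverb conjunction conjunction adjective preposition preposition.
Count = 4.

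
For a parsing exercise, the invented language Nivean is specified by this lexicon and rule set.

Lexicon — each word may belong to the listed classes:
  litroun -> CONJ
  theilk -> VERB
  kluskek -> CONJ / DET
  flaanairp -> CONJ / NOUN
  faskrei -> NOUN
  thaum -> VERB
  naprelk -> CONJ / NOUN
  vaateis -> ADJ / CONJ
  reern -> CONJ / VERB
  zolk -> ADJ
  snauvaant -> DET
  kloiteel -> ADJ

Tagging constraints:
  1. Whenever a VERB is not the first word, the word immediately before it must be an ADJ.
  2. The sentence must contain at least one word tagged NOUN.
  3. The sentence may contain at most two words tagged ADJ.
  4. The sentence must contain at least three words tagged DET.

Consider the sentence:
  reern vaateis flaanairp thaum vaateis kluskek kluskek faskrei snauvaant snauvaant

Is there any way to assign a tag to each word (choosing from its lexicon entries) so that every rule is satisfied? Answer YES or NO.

NO

Candidates per position — 1:reern {CONJ,VERB}; 2:vaateis {ADJ,CONJ}; 3:flaanairp {CONJ,NOUN}; 4:thaum {VERB}; 5:vaateis {ADJ,CONJ}; 6:kluskek {CONJ,DET}; 7:kluskek {CONJ,DET}; 8:faskrei {NOUN}; 9:snauvaant {DET}; 10:snauvaant {DET}.
Rule 1 cannot be satisfied by any choice of tags from the lexicon.
So there is no consistent tagging.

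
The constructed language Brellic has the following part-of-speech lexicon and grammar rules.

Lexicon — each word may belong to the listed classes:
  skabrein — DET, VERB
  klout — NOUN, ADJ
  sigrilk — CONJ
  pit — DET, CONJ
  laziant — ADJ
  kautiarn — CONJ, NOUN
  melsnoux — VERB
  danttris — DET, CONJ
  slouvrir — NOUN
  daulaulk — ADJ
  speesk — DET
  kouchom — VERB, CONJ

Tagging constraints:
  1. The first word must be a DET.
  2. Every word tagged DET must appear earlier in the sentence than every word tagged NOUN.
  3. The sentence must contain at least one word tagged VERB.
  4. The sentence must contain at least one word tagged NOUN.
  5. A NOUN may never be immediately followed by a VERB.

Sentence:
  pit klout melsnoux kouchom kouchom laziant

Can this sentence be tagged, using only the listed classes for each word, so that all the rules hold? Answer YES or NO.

Candidates per position — 1:pit {DET,CONJ}; 2:klout {NOUN,ADJ}; 3:melsnoux {VERB}; 4:kouchom {VERB,CONJ}; 5:kouchom {VERB,CONJ}; 6:laziant {ADJ}.
Every candidate sequence violates at least one rule; no consistent tagging exists.

NO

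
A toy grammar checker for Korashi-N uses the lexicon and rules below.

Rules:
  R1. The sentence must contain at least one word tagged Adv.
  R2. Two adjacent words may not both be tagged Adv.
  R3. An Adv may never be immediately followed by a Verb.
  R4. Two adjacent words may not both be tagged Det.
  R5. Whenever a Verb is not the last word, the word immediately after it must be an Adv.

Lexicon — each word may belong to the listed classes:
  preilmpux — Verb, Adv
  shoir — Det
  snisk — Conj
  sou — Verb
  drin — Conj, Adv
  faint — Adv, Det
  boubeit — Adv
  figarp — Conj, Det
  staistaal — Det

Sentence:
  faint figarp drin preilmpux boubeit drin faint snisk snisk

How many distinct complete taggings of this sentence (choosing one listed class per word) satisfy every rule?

6

Candidates per position — 1:faint {Adv,Det}; 2:figarp {Conj,Det}; 3:drin {Conj,Adv}; 4:preilmpux {Verb,Adv}; 5:boubeit {Adv}; 6:drin {Conj,Adv}; 7:faint {Adv,Det}; 8:snisk {Conj}; 9:snisk {Conj}.
There are 64 candidate sequences in total.
Checking each against the rules leaves 6 sequences.
Count = 6.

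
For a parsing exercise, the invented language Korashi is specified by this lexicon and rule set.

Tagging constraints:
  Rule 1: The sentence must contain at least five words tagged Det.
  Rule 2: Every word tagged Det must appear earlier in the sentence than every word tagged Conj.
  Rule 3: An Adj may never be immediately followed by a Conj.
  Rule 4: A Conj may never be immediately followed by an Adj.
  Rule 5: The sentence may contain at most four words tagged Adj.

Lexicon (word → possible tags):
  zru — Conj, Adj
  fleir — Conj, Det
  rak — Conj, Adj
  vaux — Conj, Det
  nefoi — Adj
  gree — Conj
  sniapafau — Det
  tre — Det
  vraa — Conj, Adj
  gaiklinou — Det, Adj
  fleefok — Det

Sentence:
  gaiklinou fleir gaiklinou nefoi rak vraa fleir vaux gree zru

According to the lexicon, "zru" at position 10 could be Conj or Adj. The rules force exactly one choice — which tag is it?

Conj

Candidates per position — 1:gaiklinou {Det,Adj}; 2:fleir {Conj,Det}; 3:gaiklinou {Det,Adj}; 4:nefoi {Adj}; 5:rak {Conj,Adj}; 6:vraa {Conj,Adj}; 7:fleir {Conj,Det}; 8:vaux {Conj,Det}; 9:gree {Conj}; 10:zru {Conj,Adj}.
If word 1 were Adj, no tagging could satisfy rule 1; so word 1 is Det.
If word 2 were Conj, no tagging could satisfy rule 1; so word 2 is Det.
If word 3 were Adj, no tagging could satisfy rule 1; so word 3 is Det.
If word 5 were Conj, no tagging could satisfy rule 3; so word 5 is Adj.
If word 6 were Conj, no tagging could satisfy rule 3; so word 6 is Adj.
If word 7 were Conj, no tagging could satisfy rule 1; so word 7 is Det.
If word 8 were Conj, no tagging could satisfy rule 1; so word 8 is Det.
If word 10 were Adj, no tagging could satisfy rule 4; so word 10 is Conj.
So the tagging must be: Det Det Det Adj Adj Adj Det Det Conj Conj.
Checking: rule 1 ✓; rule 2 ✓; rule 3 ✓; rule 4 ✓; rule 5 ✓.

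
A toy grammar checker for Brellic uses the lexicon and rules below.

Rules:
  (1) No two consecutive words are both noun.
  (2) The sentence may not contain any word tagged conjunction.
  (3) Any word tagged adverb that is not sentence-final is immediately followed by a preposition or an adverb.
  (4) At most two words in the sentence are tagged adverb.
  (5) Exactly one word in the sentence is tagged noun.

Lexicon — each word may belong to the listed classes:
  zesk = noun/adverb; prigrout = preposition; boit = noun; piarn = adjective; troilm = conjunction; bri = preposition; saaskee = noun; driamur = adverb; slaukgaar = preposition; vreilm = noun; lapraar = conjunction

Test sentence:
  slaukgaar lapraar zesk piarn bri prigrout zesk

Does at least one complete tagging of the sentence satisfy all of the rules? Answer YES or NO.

Candidates per position — 1:slaukgaar {preposition}; 2:lapraar {conjunction}; 3:zesk {noun,adverb}; 4:piarn {adjective}; 5:bri {preposition}; 6:prigrout {preposition}; 7:zesk {noun,adverb}.
Rule 2 cannot be satisfied by any choice of tags from the lexicon.
So there is no consistent tagging.

NO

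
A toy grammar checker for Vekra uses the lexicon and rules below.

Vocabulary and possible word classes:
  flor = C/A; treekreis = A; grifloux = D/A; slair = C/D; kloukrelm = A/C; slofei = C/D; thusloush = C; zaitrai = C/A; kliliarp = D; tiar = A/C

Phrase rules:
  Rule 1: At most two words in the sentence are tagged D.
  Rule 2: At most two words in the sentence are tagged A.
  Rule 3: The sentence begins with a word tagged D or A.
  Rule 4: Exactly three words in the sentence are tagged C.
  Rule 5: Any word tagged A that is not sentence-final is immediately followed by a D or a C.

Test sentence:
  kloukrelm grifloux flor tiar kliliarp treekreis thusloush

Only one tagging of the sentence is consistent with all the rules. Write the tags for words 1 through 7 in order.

Candidates per position — 1:kloukrelm {A,C}; 2:grifloux {D,A}; 3:flor {C,A}; 4:tiar {A,C}; 5:kliliarp {D}; 6:treekreis {A}; 7:thusloush {C}.
At position 1, choosing C makes rule 3 impossible to satisfy; hence A.
At position 2, choosing A makes rule 2 impossible to satisfy; hence D.
At position 3, choosing A makes rule 2 impossible to satisfy; hence C.
At position 4, choosing A makes rule 2 impossible to satisfy; hence C.
The only consistent sequence is: A D C C D A C.
Check: rule 1 holds; rule 2 holds; rule 3 holds; rule 4 holds; rule 5 holds.

A D C C D A C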